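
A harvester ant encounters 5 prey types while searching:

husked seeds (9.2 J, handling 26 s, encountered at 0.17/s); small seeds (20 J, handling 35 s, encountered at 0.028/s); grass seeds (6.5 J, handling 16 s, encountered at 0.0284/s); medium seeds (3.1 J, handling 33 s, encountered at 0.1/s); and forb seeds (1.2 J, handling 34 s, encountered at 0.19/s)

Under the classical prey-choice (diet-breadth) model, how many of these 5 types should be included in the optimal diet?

3

E/h in descending order: small seeds 0.571, grass seeds 0.406, husked seeds 0.354, medium seeds 0.0939, forb seeds 0.0353 J/s. The optimal diet is the largest prefix of this list for which every included type satisfies E_i/h_i > R on the types above it.
Rate on top 1: 0.2828. grass seeds: 0.406 > 0.2828 → include.
Rate on top 2: 0.3059. husked seeds: 0.354 > 0.3059 → include.
Rate on top 3: 0.3368. medium seeds: 0.0939 < 0.3368 → exclude; stop.
Optimal diet: small seeds, grass seeds, husked seeds — 3 of 5 types.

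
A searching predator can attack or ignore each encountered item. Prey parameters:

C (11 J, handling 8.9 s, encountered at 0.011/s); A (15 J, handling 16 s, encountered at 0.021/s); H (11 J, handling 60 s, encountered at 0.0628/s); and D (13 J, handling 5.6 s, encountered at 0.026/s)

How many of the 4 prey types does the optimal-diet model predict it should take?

3

Rank by E/h (J/s): D 2.32, C 1.24, A 0.938, H 0.183. Include each in turn until the next type's E/h falls below the running intake rate.
Rate on top 1: 0.295. C: 1.24 > 0.295 → include.
Rate on top 2: 0.3691. A: 0.938 > 0.3691 → include.
Rate on top 3: 0.49. H: 0.183 < 0.49 → exclude; stop.
Optimal diet: D, C, A — 3 of 4 types.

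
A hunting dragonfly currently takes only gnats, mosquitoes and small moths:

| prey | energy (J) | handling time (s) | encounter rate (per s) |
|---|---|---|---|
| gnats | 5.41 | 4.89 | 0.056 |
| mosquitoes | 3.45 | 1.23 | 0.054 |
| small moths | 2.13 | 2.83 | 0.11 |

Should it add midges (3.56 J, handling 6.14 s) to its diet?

Intake rate on the current diet: R = (0.056×5.41 + 0.054×3.45 + 0.11×2.13) / (1 + 0.056×4.89 + 0.054×1.23 + 0.11×2.83) = 0.7236/1.652 = 0.4381 J/s.
Profitability of midges: 3.56/6.14 = 0.5798 J/s.
Since 0.5798 > R, including midges increases the long-run rate.

Yes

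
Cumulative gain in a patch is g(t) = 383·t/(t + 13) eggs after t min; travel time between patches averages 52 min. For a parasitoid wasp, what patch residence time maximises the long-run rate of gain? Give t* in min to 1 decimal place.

26.0 min

By the marginal value theorem, leave when the instantaneous gain rate g'(t) equals the habitat-wide average g(t)/(T + t).
g'(t) = 383·13/(t + 13)². Setting 383·13/(t+13)² = 383t/[(t+13)(52+t)] gives 13(52+t) = t(t+13), so t² = 13×52 = 676.
t* = √676 = 26 min.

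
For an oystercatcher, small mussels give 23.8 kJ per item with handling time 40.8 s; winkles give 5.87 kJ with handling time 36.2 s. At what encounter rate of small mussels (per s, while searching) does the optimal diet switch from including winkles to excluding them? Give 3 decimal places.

At the threshold, the rate on small mussels alone equals the profitability of winkles: λ·23.8/(1 + λ·40.8) = 5.87/36.2 = 0.1622.
Rearranging, λ(23.8 − 0.1622×40.8) = 0.1622, so λ = 0.1622/17.18 = 0.009436 per s.

0.009 per s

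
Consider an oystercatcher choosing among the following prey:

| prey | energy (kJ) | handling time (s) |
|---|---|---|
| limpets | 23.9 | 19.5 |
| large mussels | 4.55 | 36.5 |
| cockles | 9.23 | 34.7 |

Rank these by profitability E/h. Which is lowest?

In descending order of E/h:
limpets: 23.9/19.5 = 1.23 kJ/s
cockles: 9.23/34.7 = 0.266 kJ/s
large mussels: 4.55/36.5 = 0.125 kJ/s

large mussels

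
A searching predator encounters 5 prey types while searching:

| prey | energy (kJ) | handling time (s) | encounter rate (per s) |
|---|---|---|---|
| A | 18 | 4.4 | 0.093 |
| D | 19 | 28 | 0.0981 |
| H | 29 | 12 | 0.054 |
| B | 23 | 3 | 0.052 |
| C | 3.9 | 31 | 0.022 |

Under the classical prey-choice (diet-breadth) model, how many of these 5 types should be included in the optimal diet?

3

Rank by E/h (kJ/s): B 7.67, A 4.09, H 2.42, D 0.679, C 0.126. Include each in turn until the next type's E/h falls below the running intake rate.
Rate on top 1: 1.035. A: 4.09 > 1.035 → include.
Rate on top 2: 1.834. H: 2.42 > 1.834 → include.
Rate on top 3: 2.004. D: 0.679 < 2.004 → exclude; stop.
Optimal diet: B, A, H — 3 of 5 types.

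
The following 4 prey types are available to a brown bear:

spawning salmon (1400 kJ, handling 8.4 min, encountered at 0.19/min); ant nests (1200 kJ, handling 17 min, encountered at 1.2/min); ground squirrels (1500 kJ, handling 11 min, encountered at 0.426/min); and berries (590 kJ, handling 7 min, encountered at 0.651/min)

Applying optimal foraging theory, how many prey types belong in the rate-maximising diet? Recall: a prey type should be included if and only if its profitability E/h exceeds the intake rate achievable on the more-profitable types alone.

Rank by E/h (kJ/min): spawning salmon 167, ground squirrels 136, berries 84.3, ant nests 70.6. Include each in turn until the next type's E/h falls below the running intake rate.
Rate on top 1: 102.5. ground squirrels: 136 > 102.5 → include.
Rate on top 2: 124.3. berries: 84.3 < 124.3 → exclude; stop.
Optimal diet: spawning salmon, ground squirrels — 2 of 4 types.

2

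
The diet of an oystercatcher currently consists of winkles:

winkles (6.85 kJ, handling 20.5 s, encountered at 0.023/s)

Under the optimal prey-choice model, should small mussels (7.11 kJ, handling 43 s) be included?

Yes

Intake rate on the current diet: R = (0.023×6.85) / (1 + 0.023×20.5) = 0.1575/1.472 = 0.1071 kJ/s.
Profitability of small mussels: 7.11/43 = 0.1653 kJ/s.
Since 0.1653 > R, including small mussels increases the long-run rate.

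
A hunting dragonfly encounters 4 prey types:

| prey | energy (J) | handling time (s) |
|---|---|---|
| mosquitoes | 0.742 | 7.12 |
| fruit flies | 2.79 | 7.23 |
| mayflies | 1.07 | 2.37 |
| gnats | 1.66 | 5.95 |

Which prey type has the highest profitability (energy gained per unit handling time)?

mayflies

In descending order of E/h:
mayflies: 1.07/2.37 = 0.451 J/s
fruit flies: 2.79/7.23 = 0.386 J/s
gnats: 1.66/5.95 = 0.279 J/s
mosquitoes: 0.742/7.12 = 0.104 J/s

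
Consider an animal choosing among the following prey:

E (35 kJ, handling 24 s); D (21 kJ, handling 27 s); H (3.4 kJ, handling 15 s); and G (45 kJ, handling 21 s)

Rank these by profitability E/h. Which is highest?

G

In descending order of E/h:
G: 45/21 = 2.14 kJ/s
E: 35/24 = 1.46 kJ/s
D: 21/27 = 0.778 kJ/s
H: 3.4/15 = 0.227 kJ/s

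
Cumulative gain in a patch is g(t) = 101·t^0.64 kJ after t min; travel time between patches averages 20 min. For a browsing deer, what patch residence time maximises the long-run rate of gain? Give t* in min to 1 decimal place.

35.6 min

Maximise g(t)/(T+t): set derivative to zero → g'(t)(T+t) = g(t).
g'(t) = 0.64·101·t^-0.36. Setting 0.64·101·t^-0.36 = 101·t^0.64/(20+t) gives 0.64(20+t) = t, so 0.36·t = 0.64×20.
t* = 0.64×20/0.36 = 35.56 min.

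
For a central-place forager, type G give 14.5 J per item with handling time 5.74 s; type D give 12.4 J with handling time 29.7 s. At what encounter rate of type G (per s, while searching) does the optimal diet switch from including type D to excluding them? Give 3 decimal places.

0.034 per s

The zero-one rule: include type D iff E₂/h₂ > λE₁/(1+λh₁). Equality gives the switch point.
λE₁h₂ = E₂ + λE₂h₁ ⇒ λ = E₂/(E₁h₂ − E₂h₁) = 12.4/(430.6 − 71.18) = 0.03449 per s.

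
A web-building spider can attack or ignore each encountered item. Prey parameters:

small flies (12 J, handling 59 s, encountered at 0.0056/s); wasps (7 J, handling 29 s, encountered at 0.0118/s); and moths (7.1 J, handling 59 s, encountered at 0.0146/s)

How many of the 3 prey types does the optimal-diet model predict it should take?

3

Profitabilities (E/h, J/s): wasps 0.241, small flies 0.203, moths 0.12. Add prey in this order while the next type's profitability exceeds the intake rate on those already taken.
Rate on top 1: 0.06154. small flies: 0.203 > 0.06154 → include.
Rate on top 2: 0.08956. moths: 0.12 > 0.08956 → include.
Optimal diet: wasps, small flies, moths — 3 of 3 types.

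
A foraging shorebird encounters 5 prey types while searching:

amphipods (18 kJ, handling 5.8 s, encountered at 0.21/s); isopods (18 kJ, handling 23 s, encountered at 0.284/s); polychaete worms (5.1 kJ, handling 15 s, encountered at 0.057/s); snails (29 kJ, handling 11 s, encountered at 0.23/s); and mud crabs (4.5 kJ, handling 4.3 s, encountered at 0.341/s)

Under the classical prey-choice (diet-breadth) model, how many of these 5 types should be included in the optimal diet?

Profitabilities (E/h, kJ/s): amphipods 3.1, snails 2.64, mud crabs 1.05, isopods 0.783, polychaete worms 0.34. Add prey in this order while the next type's profitability exceeds the intake rate on those already taken.
Rate on top 1: 1.704. snails: 2.64 > 1.704 → include.
Rate on top 2: 2.201. mud crabs: 1.05 < 2.201 → exclude; stop.
Optimal diet: amphipods, snails — 2 of 5 types.

2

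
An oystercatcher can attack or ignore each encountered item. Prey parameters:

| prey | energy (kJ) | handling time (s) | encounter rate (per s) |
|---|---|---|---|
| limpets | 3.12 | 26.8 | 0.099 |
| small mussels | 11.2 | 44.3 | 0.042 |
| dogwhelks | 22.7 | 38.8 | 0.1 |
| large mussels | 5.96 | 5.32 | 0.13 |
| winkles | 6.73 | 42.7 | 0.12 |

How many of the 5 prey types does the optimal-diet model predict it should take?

E/h in descending order: large mussels 1.12, dogwhelks 0.585, small mussels 0.253, winkles 0.158, limpets 0.116 kJ/s. The optimal diet is the largest prefix of this list for which every included type satisfies E_i/h_i > R on the types above it.
Rate on top 1: 0.458. dogwhelks: 0.585 > 0.458 → include.
Rate on top 2: 0.5465. small mussels: 0.253 < 0.5465 → exclude; stop.
Optimal diet: large mussels, dogwhelks — 2 of 5 types.

2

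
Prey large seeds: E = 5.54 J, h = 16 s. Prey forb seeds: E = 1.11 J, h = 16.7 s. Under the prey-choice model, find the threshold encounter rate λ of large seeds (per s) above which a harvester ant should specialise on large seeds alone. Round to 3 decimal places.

0.015 per s

At the threshold, the rate on large seeds alone equals the profitability of forb seeds: λ·5.54/(1 + λ·16) = 1.11/16.7 = 0.06647.
Rearranging, λ(5.54 − 0.06647×16) = 0.06647, so λ = 0.06647/4.477 = 0.01485 per s.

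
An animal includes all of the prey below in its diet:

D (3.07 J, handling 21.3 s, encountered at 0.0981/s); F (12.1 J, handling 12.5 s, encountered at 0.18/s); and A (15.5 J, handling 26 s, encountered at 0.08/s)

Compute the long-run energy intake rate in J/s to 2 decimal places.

0.50 J/s

R = (0.0981×3.07 + 0.18×12.1 + 0.08×15.5) / (1 + 0.0981×21.3 + 0.18×12.5 + 0.08×26) = 3.719/7.42 = 0.5013 J/s.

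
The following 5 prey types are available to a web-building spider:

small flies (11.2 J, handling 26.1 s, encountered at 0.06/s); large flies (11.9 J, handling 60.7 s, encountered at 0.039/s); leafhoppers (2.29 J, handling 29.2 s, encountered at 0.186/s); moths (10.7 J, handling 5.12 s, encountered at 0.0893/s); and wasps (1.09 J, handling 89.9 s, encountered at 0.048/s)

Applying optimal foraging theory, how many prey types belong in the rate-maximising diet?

Rank by E/h (J/s): moths 2.09, small flies 0.429, large flies 0.196, leafhoppers 0.0784, wasps 0.0121. Include each in turn until the next type's E/h falls below the running intake rate.
Rate on top 1: 0.6557. small flies: 0.429 < 0.6557 → exclude; stop.
Optimal diet: moths — 1 of 5 types.

1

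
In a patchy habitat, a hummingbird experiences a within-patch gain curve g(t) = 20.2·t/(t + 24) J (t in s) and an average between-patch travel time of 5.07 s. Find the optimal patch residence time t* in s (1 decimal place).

11.0 s

By the marginal value theorem, leave when the instantaneous gain rate g'(t) equals the habitat-wide average g(t)/(T + t).
g'(t) = 20.2·24/(t + 24)². Setting 20.2·24/(t+24)² = 20.2t/[(t+24)(5.07+t)] gives 24(5.07+t) = t(t+24), so t² = 24×5.07 = 121.7.
t* = √121.7 = 11.03 s.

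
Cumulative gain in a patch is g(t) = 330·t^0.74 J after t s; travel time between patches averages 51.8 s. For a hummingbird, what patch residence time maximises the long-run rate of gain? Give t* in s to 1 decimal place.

Optimal t* satisfies g'(t*) = g(t*)/(T + t*).
g'(t) = 0.74·330·t^-0.26. Setting 0.74·330·t^-0.26 = 330·t^0.74/(51.8+t) gives 0.74(51.8+t) = t, so 0.26·t = 0.74×51.8.
t* = 0.74×51.8/0.26 = 147.4 s.

147.4 s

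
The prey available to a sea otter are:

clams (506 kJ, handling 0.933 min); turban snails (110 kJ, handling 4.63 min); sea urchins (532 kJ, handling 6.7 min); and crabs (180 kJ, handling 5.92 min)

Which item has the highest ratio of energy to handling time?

In descending order of E/h:
clams: 506/0.933 = 542 kJ/min
sea urchins: 532/6.7 = 79.4 kJ/min
crabs: 180/5.92 = 30.4 kJ/min
turban snails: 110/4.63 = 23.8 kJ/min

clams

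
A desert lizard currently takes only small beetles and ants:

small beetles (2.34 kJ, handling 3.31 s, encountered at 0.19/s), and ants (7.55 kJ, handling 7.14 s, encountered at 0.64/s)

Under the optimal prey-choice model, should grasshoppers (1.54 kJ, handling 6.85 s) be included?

On small beetles and ants alone, R = ΣλE/(1+Σλh) = 5.277/6.199 = 0.8513 kJ/s.
Profitability of grasshoppers: 1.54/6.85 = 0.2248 kJ/s.
0.2248 < 0.8513, so adding grasshoppers would lower the average — exclude it.

No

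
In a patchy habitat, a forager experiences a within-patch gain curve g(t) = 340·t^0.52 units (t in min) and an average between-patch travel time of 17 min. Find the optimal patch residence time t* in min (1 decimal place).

18.4 min

Optimal t* satisfies g'(t*) = g(t*)/(T + t*).
g'(t) = 0.52·340·t^-0.48. Setting 0.52·340·t^-0.48 = 340·t^0.52/(17+t) gives 0.52(17+t) = t, so 0.48·t = 0.52×17.
t* = 0.52×17/0.48 = 18.42 min.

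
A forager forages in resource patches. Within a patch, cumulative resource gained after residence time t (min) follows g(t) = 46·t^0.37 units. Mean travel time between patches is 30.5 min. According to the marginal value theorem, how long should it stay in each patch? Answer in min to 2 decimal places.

Optimal t* satisfies g'(t*) = g(t*)/(T + t*).
g'(t) = 0.37·46·t^-0.63. Setting 0.37·46·t^-0.63 = 46·t^0.37/(30.5+t) gives 0.37(30.5+t) = t, so 0.63·t = 0.37×30.5.
t* = 0.37×30.5/0.63 = 17.91 min.

17.91 min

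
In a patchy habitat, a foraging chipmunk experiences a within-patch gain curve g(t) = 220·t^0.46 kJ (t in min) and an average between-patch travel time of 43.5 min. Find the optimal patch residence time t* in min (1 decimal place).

Maximise g(t)/(T+t): set derivative to zero → g'(t)(T+t) = g(t).
g'(t) = 0.46·220·t^-0.54. Setting 0.46·220·t^-0.54 = 220·t^0.46/(43.5+t) gives 0.46(43.5+t) = t, so 0.54·t = 0.46×43.5.
t* = 0.46×43.5/0.54 = 37.06 min.

37.1 min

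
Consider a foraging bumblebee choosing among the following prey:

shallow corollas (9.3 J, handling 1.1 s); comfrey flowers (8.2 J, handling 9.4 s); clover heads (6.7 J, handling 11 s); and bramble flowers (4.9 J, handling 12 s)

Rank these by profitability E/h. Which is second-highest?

comfrey flowers

Profitability E/h (J/s): shallow corollas = 9.3/1.1 = 8.45, comfrey flowers = 8.2/9.4 = 0.872, clover heads = 6.7/11 = 0.609, bramble flowers = 4.9/12 = 0.408.
Ranked: shallow corollas > comfrey flowers > clover heads > bramble flowers.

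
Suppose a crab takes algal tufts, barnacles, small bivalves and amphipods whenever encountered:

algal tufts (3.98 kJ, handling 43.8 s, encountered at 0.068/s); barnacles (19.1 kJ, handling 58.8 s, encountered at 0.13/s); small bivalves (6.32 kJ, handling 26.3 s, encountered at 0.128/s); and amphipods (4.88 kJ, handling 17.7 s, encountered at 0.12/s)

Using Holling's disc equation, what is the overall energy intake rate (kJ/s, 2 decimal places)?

0.24 kJ/s

R = Σλ_iE_i / (1 + Σλ_ih_i)
Numerator: 0.068×3.98 + 0.13×19.1 + 0.128×6.32 + 0.12×4.88 = 4.148
Denominator: 1 + 0.068×43.8 + 0.13×58.8 + 0.128×26.3 + 0.12×17.7 = 17.11
R = 4.148/17.11 = 0.2424 kJ/s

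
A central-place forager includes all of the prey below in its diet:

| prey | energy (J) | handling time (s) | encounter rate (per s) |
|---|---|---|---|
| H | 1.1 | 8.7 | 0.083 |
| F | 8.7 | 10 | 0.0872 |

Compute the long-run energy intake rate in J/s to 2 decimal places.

0.33 J/s

R = Σλ_iE_i / (1 + Σλ_ih_i)
Numerator: 0.083×1.1 + 0.0872×8.7 = 0.8499
Denominator: 1 + 0.083×8.7 + 0.0872×10 = 2.594
R = 0.8499/2.594 = 0.3276 J/s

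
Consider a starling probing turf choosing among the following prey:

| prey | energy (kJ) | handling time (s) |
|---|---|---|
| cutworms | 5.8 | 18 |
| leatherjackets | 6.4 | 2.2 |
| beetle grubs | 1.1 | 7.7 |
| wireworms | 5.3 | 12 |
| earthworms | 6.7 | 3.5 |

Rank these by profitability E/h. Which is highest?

In descending order of E/h:
leatherjackets: 6.4/2.2 = 2.91 kJ/s
earthworms: 6.7/3.5 = 1.91 kJ/s
wireworms: 5.3/12 = 0.442 kJ/s
cutworms: 5.8/18 = 0.322 kJ/s
beetle grubs: 1.1/7.7 = 0.143 kJ/s

leatherjackets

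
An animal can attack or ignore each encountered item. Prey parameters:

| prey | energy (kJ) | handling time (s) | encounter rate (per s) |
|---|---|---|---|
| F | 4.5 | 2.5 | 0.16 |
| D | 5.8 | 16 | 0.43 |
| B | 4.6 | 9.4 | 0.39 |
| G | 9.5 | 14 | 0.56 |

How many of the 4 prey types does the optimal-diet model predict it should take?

2

Profitabilities (E/h, kJ/s): F 1.8, G 0.679, B 0.489, D 0.362. Add prey in this order while the next type's profitability exceeds the intake rate on those already taken.
Rate on top 1: 0.5143. G: 0.679 > 0.5143 → include.
Rate on top 2: 0.6537. B: 0.489 < 0.6537 → exclude; stop.
Optimal diet: F, G — 2 of 4 types.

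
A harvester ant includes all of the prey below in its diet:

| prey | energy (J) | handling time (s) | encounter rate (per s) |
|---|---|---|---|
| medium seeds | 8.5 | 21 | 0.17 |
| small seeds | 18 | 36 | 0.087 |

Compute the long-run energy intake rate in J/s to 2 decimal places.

0.39 J/s

R = (0.17×8.5 + 0.087×18) / (1 + 0.17×21 + 0.087×36) = 3.011/7.702 = 0.3909 J/s.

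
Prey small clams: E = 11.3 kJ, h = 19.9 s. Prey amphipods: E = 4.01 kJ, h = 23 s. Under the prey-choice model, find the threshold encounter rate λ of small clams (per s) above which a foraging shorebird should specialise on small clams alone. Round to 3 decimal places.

0.022 per s

The zero-one rule: include amphipods iff E₂/h₂ > λE₁/(1+λh₁). Equality gives the switch point.
λE₁h₂ = E₂ + λE₂h₁ ⇒ λ = E₂/(E₁h₂ − E₂h₁) = 4.01/(259.9 − 79.8) = 0.02227 per s.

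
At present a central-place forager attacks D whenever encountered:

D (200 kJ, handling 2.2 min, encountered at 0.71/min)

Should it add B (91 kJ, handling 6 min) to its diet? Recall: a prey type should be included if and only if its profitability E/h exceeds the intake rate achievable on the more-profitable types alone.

No

On D alone, R = ΣλE/(1+Σλh) = 142/2.562 = 55.43 kJ/min.
B: E/h = 91/6 = 15.17 kJ/min.
Since 15.17 < R, time spent handling B is better spent searching.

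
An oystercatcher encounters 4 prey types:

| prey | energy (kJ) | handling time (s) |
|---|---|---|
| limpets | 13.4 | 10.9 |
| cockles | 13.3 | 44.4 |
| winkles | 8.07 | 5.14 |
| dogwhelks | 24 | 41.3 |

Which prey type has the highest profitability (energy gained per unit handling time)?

Profitability E/h (kJ/s): limpets = 13.4/10.9 = 1.23, cockles = 13.3/44.4 = 0.3, winkles = 8.07/5.14 = 1.57, dogwhelks = 24/41.3 = 0.581.
Ranked: winkles > limpets > dogwhelks > cockles.

winkles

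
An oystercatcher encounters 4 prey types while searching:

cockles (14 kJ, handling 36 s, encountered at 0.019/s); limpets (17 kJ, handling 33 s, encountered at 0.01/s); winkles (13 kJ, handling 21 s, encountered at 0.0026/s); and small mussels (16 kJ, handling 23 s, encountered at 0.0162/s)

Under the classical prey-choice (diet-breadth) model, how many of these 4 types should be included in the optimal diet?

Rank by E/h (kJ/s): small mussels 0.696, winkles 0.619, limpets 0.515, cockles 0.389. Include each in turn until the next type's E/h falls below the running intake rate.
Rate on top 1: 0.1888. winkles: 0.619 > 0.1888 → include.
Rate on top 2: 0.2053. limpets: 0.515 > 0.2053 → include.
Rate on top 3: 0.2635. cockles: 0.389 > 0.2635 → include.
Optimal diet: small mussels, winkles, limpets, cockles — 4 of 4 types.

4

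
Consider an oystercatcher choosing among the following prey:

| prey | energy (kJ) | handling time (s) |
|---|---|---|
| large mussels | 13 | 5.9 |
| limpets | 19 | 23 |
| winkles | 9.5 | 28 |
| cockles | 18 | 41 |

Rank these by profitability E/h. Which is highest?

In descending order of E/h:
large mussels: 13/5.9 = 2.2 kJ/s
limpets: 19/23 = 0.826 kJ/s
cockles: 18/41 = 0.439 kJ/s
winkles: 9.5/28 = 0.339 kJ/s

large mussels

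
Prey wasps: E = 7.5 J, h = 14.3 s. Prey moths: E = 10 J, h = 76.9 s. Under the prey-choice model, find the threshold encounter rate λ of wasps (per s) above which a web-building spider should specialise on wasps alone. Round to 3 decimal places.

Drop moths once their profitability E₂/h₂ falls below the rate achievable on wasps alone: E₂/h₂ = λE₁/(1 + λh₁).
Solve for λ: λE₁h₂ = E₂(1 + λh₁) → λ(E₁h₂ − E₂h₁) = E₂ → λ = E₂/(E₁h₂ − E₂h₁).
λ = 10/(7.5×76.9 − 10×14.3) = 10/433.8 = 0.02305 per s.

0.023 per s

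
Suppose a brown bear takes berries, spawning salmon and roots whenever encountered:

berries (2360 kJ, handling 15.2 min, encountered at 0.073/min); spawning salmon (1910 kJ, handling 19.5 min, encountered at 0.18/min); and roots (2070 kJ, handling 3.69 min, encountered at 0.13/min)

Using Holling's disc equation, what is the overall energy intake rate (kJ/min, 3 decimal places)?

R = Σλ_iE_i / (1 + Σλ_ih_i)
Numerator: 0.073×2360 + 0.18×1910 + 0.13×2070 = 785.2
Denominator: 1 + 0.073×15.2 + 0.18×19.5 + 0.13×3.69 = 6.099
R = 785.2/6.099 = 128.7 kJ/min

128.733 kJ/min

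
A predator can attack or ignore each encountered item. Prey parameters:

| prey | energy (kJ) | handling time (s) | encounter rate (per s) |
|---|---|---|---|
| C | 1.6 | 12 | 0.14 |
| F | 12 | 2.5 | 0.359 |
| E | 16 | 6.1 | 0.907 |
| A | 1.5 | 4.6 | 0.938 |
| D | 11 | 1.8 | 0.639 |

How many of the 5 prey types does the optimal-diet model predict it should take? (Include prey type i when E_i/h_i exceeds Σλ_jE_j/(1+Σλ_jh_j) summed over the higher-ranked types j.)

2

Rank by E/h (kJ/s): D 6.11, F 4.8, E 2.62, A 0.326, C 0.133. Include each in turn until the next type's E/h falls below the running intake rate.
Rate on top 1: 3.269. F: 4.8 > 3.269 → include.
Rate on top 2: 3.72. E: 2.62 < 3.72 → exclude; stop.
Optimal diet: D, F — 2 of 5 types.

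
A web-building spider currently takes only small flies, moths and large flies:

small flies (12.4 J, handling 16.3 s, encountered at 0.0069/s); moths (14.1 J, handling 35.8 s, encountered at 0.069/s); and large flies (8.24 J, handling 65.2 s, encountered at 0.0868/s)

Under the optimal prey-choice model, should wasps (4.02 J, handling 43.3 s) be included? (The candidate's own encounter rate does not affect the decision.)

Current rate: (0.0069×12.4 + 0.069×14.1 + 0.0868×8.24)/(1 + 0.0069×16.3 + 0.069×35.8 + 0.0868×65.2) = 0.1919 J/s.
wasps: E/h = 4.02/43.3 = 0.09284 J/s.
Since 0.09284 < R, time spent handling wasps is better spent searching.

No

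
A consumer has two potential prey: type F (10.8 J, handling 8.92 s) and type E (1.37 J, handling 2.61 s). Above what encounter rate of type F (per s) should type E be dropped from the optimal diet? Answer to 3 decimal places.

0.086 per s

At the threshold, the rate on type F alone equals the profitability of type E: λ·10.8/(1 + λ·8.92) = 1.37/2.61 = 0.5249.
Rearranging, λ(10.8 − 0.5249×8.92) = 0.5249, so λ = 0.5249/6.118 = 0.0858 per s.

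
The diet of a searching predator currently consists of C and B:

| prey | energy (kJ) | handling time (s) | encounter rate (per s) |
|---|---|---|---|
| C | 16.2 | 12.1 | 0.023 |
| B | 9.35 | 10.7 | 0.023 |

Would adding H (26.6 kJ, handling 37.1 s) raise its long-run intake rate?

Yes

On C and B alone, R = ΣλE/(1+Σλh) = 0.5877/1.524 = 0.3855 kJ/s.
H: E/h = 26.6/37.1 = 0.717 kJ/s.
Since 0.717 > R, including H increases the long-run rate.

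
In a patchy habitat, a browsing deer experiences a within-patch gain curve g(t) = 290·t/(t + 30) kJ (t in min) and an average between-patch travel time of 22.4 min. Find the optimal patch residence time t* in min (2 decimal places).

Optimal t* satisfies g'(t*) = g(t*)/(T + t*).
g'(t) = 290·30/(t + 30)². Setting 290·30/(t+30)² = 290t/[(t+30)(22.4+t)] gives 30(22.4+t) = t(t+30), so t² = 30×22.4 = 672.
t* = √672 = 25.92 min.

25.92 min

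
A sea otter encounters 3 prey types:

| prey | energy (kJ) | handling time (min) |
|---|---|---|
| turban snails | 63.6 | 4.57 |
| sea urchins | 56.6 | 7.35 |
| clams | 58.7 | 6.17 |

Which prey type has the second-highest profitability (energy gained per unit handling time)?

clams

In descending order of E/h:
turban snails: 63.6/4.57 = 13.9 kJ/min
clams: 58.7/6.17 = 9.51 kJ/min
sea urchins: 56.6/7.35 = 7.7 kJ/min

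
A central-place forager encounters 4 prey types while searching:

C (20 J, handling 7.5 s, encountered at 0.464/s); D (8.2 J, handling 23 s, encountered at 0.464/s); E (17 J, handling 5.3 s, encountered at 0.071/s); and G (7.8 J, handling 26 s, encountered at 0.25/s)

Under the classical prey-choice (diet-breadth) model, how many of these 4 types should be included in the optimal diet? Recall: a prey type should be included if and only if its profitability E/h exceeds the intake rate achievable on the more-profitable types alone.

E/h in descending order: E 3.21, C 2.67, D 0.357, G 0.3 J/s. The optimal diet is the largest prefix of this list for which every included type satisfies E_i/h_i > R on the types above it.
Rate on top 1: 0.877. C: 2.67 > 0.877 → include.
Rate on top 2: 2.159. D: 0.357 < 2.159 → exclude; stop.
Optimal diet: E, C — 2 of 4 types.

2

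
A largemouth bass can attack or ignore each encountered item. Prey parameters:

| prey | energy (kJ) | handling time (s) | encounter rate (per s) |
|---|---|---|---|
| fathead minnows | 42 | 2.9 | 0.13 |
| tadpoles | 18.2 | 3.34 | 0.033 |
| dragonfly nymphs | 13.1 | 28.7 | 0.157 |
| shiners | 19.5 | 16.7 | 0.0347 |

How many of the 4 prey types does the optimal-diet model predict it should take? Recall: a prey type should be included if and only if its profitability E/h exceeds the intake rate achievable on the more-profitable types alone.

Profitabilities (E/h, kJ/s): fathead minnows 14.5, tadpoles 5.45, shiners 1.17, dragonfly nymphs 0.456. Add prey in this order while the next type's profitability exceeds the intake rate on those already taken.
Rate on top 1: 3.965. tadpoles: 5.45 > 3.965 → include.
Rate on top 2: 4.075. shiners: 1.17 < 4.075 → exclude; stop.
Optimal diet: fathead minnows, tadpoles — 2 of 4 types.

2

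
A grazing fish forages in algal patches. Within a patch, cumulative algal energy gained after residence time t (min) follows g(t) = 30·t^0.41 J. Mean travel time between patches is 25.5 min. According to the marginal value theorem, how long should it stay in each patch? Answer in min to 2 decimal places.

Maximise g(t)/(T+t): set derivative to zero → g'(t)(T+t) = g(t).
g'(t) = 0.41·30·t^-0.59. Setting 0.41·30·t^-0.59 = 30·t^0.41/(25.5+t) gives 0.41(25.5+t) = t, so 0.59·t = 0.41×25.5.
t* = 0.41×25.5/0.59 = 17.72 min.

17.72 min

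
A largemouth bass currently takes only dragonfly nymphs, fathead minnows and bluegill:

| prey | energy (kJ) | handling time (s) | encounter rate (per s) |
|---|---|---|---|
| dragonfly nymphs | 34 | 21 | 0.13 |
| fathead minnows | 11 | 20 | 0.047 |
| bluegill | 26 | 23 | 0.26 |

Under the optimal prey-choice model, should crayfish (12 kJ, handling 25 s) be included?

Current rate: (0.13×34 + 0.047×11 + 0.26×26)/(1 + 0.13×21 + 0.047×20 + 0.26×23) = 1.098 kJ/s.
crayfish: E/h = 12/25 = 0.48 kJ/s.
0.48 < 1.098, so adding crayfish would lower the average — exclude it.

No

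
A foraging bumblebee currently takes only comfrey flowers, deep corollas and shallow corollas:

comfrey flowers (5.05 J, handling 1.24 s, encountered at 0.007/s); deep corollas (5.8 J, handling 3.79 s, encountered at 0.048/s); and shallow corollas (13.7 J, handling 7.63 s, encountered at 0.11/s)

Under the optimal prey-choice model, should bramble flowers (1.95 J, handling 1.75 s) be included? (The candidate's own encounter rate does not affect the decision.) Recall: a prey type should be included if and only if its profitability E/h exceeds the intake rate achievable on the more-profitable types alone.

Yes

On comfrey flowers, deep corollas and shallow corollas alone, R = ΣλE/(1+Σλh) = 1.821/2.03 = 0.897 J/s.
bramble flowers: E/h = 1.95/1.75 = 1.114 J/s.
1.114 > 0.897, so adding bramble flowers raises the average — include it.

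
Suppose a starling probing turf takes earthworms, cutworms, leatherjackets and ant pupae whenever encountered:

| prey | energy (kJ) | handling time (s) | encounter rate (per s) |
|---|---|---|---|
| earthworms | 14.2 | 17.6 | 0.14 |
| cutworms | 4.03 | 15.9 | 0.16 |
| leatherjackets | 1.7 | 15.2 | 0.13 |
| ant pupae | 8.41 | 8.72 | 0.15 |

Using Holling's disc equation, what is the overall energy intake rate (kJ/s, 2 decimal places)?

0.44 kJ/s

R = Σλ_iE_i / (1 + Σλ_ih_i)
Numerator: 0.14×14.2 + 0.16×4.03 + 0.13×1.7 + 0.15×8.41 = 4.115
Denominator: 1 + 0.14×17.6 + 0.16×15.9 + 0.13×15.2 + 0.15×8.72 = 9.292
R = 4.115/9.292 = 0.4429 kJ/s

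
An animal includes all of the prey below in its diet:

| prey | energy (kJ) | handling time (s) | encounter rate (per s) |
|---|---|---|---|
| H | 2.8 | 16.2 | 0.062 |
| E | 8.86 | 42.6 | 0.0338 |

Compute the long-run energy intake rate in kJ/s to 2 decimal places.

R = Σλ_iE_i / (1 + Σλ_ih_i)
Numerator: 0.062×2.8 + 0.0338×8.86 = 0.4731
Denominator: 1 + 0.062×16.2 + 0.0338×42.6 = 3.444
R = 0.4731/3.444 = 0.1373 kJ/s

0.14 kJ/s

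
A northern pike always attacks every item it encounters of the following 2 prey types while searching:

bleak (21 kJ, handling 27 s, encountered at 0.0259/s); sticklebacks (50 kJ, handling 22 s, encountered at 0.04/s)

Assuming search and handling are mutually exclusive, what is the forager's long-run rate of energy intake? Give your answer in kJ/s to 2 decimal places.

0.99 kJ/s

Energy encountered per unit search time: 0.0259×21 + 0.04×50 = 2.544 kJ/s.
Handling time per unit search time: 0.0259×27 + 0.04×22 = 1.579.
Rate = 2.544/(1 + 1.579) = 0.9863 kJ/s.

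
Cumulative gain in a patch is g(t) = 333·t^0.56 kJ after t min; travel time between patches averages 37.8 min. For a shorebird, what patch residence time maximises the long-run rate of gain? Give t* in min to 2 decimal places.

48.11 min

Maximise g(t)/(T+t): set derivative to zero → g'(t)(T+t) = g(t).
g'(t) = 0.56·333·t^-0.44. Setting 0.56·333·t^-0.44 = 333·t^0.56/(37.8+t) gives 0.56(37.8+t) = t, so 0.44·t = 0.56×37.8.
t* = 0.56×37.8/0.44 = 48.11 min.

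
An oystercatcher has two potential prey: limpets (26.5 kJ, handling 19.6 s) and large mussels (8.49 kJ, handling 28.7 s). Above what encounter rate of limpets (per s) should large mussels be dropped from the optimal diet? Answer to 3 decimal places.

0.014 per s

Drop large mussels once their profitability E₂/h₂ falls below the rate achievable on limpets alone: E₂/h₂ = λE₁/(1 + λh₁).
Solve for λ: λE₁h₂ = E₂(1 + λh₁) → λ(E₁h₂ − E₂h₁) = E₂ → λ = E₂/(E₁h₂ − E₂h₁).
λ = 8.49/(26.5×28.7 − 8.49×19.6) = 8.49/594.1 = 0.01429 per s.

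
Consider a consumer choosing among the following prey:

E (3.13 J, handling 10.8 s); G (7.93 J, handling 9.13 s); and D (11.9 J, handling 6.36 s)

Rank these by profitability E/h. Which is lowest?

In descending order of E/h:
D: 11.9/6.36 = 1.87 J/s
G: 7.93/9.13 = 0.869 J/s
E: 3.13/10.8 = 0.29 J/s

E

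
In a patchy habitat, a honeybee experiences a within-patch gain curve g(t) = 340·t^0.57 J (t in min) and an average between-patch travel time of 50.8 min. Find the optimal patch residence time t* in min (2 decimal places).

Maximise g(t)/(T+t): set derivative to zero → g'(t)(T+t) = g(t).
g'(t) = 0.57·340·t^-0.43. Setting 0.57·340·t^-0.43 = 340·t^0.57/(50.8+t) gives 0.57(50.8+t) = t, so 0.43·t = 0.57×50.8.
t* = 0.57×50.8/0.43 = 67.34 min.

67.34 min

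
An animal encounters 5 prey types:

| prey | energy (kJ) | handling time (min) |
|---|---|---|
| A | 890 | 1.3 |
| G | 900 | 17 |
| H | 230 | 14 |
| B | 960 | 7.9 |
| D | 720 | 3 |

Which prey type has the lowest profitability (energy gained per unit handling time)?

In descending order of E/h:
A: 890/1.3 = 685 kJ/min
D: 720/3 = 240 kJ/min
B: 960/7.9 = 122 kJ/min
G: 900/17 = 52.9 kJ/min
H: 230/14 = 16.4 kJ/min

H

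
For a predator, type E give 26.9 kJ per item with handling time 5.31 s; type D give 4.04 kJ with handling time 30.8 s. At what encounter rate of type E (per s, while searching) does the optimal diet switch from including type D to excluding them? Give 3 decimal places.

0.005 per s

Drop type D once their profitability E₂/h₂ falls below the rate achievable on type E alone: E₂/h₂ = λE₁/(1 + λh₁).
Solve for λ: λE₁h₂ = E₂(1 + λh₁) → λ(E₁h₂ − E₂h₁) = E₂ → λ = E₂/(E₁h₂ − E₂h₁).
λ = 4.04/(26.9×30.8 − 4.04×5.31) = 4.04/807.1 = 0.005006 per s.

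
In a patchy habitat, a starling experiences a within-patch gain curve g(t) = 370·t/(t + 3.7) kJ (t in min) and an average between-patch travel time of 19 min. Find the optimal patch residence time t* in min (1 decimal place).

8.4 min

Maximise g(t)/(T+t): set derivative to zero → g'(t)(T+t) = g(t).
g'(t) = 370·3.7/(t + 3.7)². Setting 370·3.7/(t+3.7)² = 370t/[(t+3.7)(19+t)] gives 3.7(19+t) = t(t+3.7), so t² = 3.7×19 = 70.3.
t* = √70.3 = 8.385 min.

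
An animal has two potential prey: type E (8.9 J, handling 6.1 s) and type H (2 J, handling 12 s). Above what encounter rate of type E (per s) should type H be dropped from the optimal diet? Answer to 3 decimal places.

At the threshold, the rate on type E alone equals the profitability of type H: λ·8.9/(1 + λ·6.1) = 2/12 = 0.1667.
Rearranging, λ(8.9 − 0.1667×6.1) = 0.1667, so λ = 0.1667/7.883 = 0.02114 per s.

0.021 per s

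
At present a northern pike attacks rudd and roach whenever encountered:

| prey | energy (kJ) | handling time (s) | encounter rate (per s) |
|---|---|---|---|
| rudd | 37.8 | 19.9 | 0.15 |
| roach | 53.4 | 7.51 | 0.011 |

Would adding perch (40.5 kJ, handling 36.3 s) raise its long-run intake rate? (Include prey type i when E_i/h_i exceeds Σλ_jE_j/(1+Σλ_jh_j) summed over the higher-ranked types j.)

Intake rate on the current diet: R = (0.15×37.8 + 0.011×53.4) / (1 + 0.15×19.9 + 0.011×7.51) = 6.257/4.068 = 1.538 kJ/s.
perch: E/h = 40.5/36.3 = 1.116 kJ/s.
1.116 < 1.538, so adding perch would lower the average — exclude it.

No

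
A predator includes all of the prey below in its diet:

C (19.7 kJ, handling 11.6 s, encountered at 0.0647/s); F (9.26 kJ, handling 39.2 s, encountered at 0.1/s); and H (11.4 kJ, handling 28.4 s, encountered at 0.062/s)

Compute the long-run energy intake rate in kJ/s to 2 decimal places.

0.39 kJ/s

Energy encountered per unit search time: 0.0647×19.7 + 0.1×9.26 + 0.062×11.4 = 2.907 kJ/s.
Handling time per unit search time: 0.0647×11.6 + 0.1×39.2 + 0.062×28.4 = 6.431.
Rate = 2.907/(1 + 6.431) = 0.3912 kJ/s.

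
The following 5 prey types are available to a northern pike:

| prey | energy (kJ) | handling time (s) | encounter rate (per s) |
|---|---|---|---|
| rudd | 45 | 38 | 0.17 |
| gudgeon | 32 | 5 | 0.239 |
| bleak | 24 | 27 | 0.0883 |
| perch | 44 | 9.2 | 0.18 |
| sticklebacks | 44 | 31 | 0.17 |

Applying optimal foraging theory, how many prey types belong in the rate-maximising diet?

Profitabilities (E/h, kJ/s): gudgeon 6.4, perch 4.78, sticklebacks 1.42, rudd 1.18, bleak 0.889. Add prey in this order while the next type's profitability exceeds the intake rate on those already taken.
Rate on top 1: 3.484. perch: 4.78 > 3.484 → include.
Rate on top 2: 4.043. sticklebacks: 1.42 < 4.043 → exclude; stop.
Optimal diet: gudgeon, perch — 2 of 5 types.

2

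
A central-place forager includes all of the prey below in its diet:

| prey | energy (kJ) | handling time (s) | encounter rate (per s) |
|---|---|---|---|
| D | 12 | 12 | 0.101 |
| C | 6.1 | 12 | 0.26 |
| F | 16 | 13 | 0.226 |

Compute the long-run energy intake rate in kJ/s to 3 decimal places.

Energy encountered per unit search time: 0.101×12 + 0.26×6.1 + 0.226×16 = 6.414 kJ/s.
Handling time per unit search time: 0.101×12 + 0.26×12 + 0.226×13 = 7.27.
Rate = 6.414/(1 + 7.27) = 0.7756 kJ/s.

0.776 kJ/s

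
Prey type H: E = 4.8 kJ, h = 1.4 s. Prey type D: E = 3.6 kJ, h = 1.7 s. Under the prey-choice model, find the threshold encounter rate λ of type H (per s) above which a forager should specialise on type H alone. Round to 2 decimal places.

1.15 per s

Drop type D once their profitability E₂/h₂ falls below the rate achievable on type H alone: E₂/h₂ = λE₁/(1 + λh₁).
Solve for λ: λE₁h₂ = E₂(1 + λh₁) → λ(E₁h₂ − E₂h₁) = E₂ → λ = E₂/(E₁h₂ − E₂h₁).
λ = 3.6/(4.8×1.7 − 3.6×1.4) = 3.6/3.12 = 1.154 per s.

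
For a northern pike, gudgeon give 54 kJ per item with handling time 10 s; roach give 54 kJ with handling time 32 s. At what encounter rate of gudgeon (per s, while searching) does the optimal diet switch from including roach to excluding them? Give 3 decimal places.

0.045 per s

At the threshold, the rate on gudgeon alone equals the profitability of roach: λ·54/(1 + λ·10) = 54/32 = 1.688.
Rearranging, λ(54 − 1.688×10) = 1.688, so λ = 1.688/37.12 = 0.04545 per s.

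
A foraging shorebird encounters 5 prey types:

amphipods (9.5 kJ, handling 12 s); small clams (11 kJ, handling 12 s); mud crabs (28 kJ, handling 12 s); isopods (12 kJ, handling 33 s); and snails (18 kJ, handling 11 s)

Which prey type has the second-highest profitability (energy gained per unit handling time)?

snails

In descending order of E/h:
mud crabs: 28/12 = 2.33 kJ/s
snails: 18/11 = 1.64 kJ/s
small clams: 11/12 = 0.917 kJ/s
amphipods: 9.5/12 = 0.792 kJ/s
isopods: 12/33 = 0.364 kJ/s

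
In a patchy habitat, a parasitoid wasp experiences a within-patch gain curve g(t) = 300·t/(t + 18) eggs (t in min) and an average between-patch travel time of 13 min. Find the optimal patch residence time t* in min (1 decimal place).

15.3 min

By the marginal value theorem, leave when the instantaneous gain rate g'(t) equals the habitat-wide average g(t)/(T + t).
g'(t) = 300·18/(t + 18)². Setting 300·18/(t+18)² = 300t/[(t+18)(13+t)] gives 18(13+t) = t(t+18), so t² = 18×13 = 234.
t* = √234 = 15.3 min.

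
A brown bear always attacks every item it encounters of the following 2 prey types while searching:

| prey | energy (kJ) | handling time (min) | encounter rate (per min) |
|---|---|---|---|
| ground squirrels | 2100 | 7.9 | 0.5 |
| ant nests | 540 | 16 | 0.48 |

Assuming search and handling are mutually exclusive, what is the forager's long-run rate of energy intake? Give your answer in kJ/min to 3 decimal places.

R = (0.5×2100 + 0.48×540) / (1 + 0.5×7.9 + 0.48×16) = 1309/12.63 = 103.7 kJ/min.

103.658 kJ/min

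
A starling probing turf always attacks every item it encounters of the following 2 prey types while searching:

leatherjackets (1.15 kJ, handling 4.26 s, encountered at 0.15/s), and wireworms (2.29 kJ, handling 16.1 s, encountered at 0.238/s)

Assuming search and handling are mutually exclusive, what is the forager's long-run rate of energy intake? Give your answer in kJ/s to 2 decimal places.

0.13 kJ/s

Energy encountered per unit search time: 0.15×1.15 + 0.238×2.29 = 0.7175 kJ/s.
Handling time per unit search time: 0.15×4.26 + 0.238×16.1 = 4.471.
Rate = 0.7175/(1 + 4.471) = 0.1312 kJ/s.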